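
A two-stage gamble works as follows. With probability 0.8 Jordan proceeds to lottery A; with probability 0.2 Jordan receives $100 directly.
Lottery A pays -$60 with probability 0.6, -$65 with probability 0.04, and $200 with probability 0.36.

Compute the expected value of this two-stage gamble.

EV(A) = 0.6 × (-60) + 0.04 × (-65) + 0.36 × 200 = -36 − 2.6 + 72 = 33.4
Branch B: 100 (certain)
Overall = 0.8 × 33.4 + 0.2 × 100 = 26.72 + 20 = 46.72

$46.72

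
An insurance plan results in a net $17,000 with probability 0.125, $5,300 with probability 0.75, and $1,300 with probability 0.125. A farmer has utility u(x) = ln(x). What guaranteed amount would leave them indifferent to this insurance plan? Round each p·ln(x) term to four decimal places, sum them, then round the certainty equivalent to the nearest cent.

E[u] = 0.125·ln(17000) + 0.75·ln(5300) + 0.125·ln(1300) = 1.2176 + 6.4316 + 0.8963 = 8.5455
CE = e^8.5455 ≈ 5143.56

$5,143.56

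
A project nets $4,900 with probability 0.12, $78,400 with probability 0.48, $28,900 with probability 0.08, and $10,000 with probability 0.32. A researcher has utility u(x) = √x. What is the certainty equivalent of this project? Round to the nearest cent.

E[u] = 0.12·√4900 + 0.48·√78400 + 0.08·√28900 + 0.32·√10000 = 0.12·70 + 0.48·280 + 0.08·170 + 0.32·100 = 188.4
CE = (188.4)² = 35494.56

$35,494.56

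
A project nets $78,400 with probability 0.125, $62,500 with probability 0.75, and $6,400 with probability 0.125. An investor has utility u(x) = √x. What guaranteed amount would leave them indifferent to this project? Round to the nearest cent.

$54,056.25

E[u] = 0.125·√78400 + 0.75·√62500 + 0.125·√6400 = 0.125·280 + 0.75·250 + 0.125·80 = 232.5
CE = (232.5)² = 54056.25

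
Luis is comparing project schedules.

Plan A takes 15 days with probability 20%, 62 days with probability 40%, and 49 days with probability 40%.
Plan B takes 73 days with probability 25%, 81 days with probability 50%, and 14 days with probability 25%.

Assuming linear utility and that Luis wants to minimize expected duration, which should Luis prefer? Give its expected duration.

Plan A = 0.2 × 15 + 0.4 × 62 + 0.4 × 49 = 3 + 24.8 + 19.6 = 47.4
Plan B = 0.25 × 73 + 0.5 × 81 + 0.25 × 14 = 18.25 + 40.5 + 3.5 = 62.25

Plan A (47.4 days)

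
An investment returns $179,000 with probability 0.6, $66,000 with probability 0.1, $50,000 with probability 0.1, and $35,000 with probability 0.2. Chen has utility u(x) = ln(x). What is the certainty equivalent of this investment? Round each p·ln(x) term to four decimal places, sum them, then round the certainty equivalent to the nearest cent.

$102,888.38

E[u] = 0.6·ln(179000) + 0.1·ln(66000) + 0.1·ln(50000) + 0.2·ln(35000) = 7.2571 + 1.1097 + 1.0820 + 2.0926 = 11.5414
CE = e^11.5414 ≈ 102888.38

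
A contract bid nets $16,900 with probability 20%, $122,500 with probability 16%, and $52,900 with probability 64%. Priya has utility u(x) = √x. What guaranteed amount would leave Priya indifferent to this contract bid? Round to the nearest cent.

E[u] = 0.2·√16900 + 0.16·√122500 + 0.64·√52900 = 0.2·130 + 0.16·350 + 0.64·230 = 229.2
CE = (229.2)² = 52532.64

$52,532.64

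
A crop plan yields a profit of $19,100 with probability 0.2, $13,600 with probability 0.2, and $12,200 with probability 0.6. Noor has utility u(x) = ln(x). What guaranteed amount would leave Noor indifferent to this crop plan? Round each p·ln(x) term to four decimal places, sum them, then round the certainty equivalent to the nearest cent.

$13,637.79

E[u] = 0.2·ln(19100) + 0.2·ln(13600) + 0.6·ln(12200) = 1.9715 + 1.9036 + 5.6455 = 9.5206
CE = e^9.5206 ≈ 13637.79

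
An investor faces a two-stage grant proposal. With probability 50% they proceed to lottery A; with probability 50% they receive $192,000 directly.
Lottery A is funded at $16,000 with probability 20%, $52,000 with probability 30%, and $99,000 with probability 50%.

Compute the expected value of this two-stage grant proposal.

EV(A) = 0.2 × 16000 + 0.3 × 52000 + 0.5 × 99000 = 3200 + 15600 + 49500 = 68300
Branch B: 192000 (certain)
Overall = 0.5 × 68300 + 0.5 × 192000 = 34150 + 96000 = 130150

$130,150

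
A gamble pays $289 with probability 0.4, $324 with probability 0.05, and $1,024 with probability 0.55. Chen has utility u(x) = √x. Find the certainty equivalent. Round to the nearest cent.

E[u] = 0.4·√289 + 0.05·√324 + 0.55·√1024 = 0.4·17 + 0.05·18 + 0.55·32 = 25.3
CE = (25.3)² = 640.09

$640.09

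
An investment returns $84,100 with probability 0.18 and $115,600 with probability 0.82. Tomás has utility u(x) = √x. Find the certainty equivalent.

$109,561

E[u] = 0.18·√84100 + 0.82·√115600 = 0.18·290 + 0.82·340 = 331
CE = (331)² = 109561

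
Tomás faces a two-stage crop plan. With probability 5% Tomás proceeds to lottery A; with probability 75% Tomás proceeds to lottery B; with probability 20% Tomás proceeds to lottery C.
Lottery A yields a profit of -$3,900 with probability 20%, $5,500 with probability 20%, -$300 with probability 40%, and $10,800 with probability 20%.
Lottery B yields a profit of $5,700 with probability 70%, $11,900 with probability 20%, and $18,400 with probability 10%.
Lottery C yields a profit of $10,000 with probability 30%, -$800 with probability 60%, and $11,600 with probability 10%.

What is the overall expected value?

$7,011.50

EV(A) = 0.2 × (-3900) + 0.2 × 5500 + 0.4 × (-300) + 0.2 × 10800 = -780 + 1100 − 120 + 2160 = 2360
EV(B) = 0.7 × 5700 + 0.2 × 11900 + 0.1 × 18400 = 3990 + 2380 + 1840 = 8210
EV(C) = 0.3 × 10000 + 0.6 × (-800) + 0.1 × 11600 = 3000 − 480 + 1160 = 3680
Overall = 0.05 × 2360 + 0.75 × 8210 + 0.2 × 3680 = 118 + 6157.5 + 736 = 7011.5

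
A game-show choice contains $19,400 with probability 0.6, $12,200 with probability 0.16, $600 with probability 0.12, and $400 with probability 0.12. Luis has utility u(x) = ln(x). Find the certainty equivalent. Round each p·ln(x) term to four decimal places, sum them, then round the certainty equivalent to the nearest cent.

E[u] = 0.6·ln(19400) + 0.16·ln(12200) + 0.12·ln(600) + 0.12·ln(400) = 5.9238 + 1.5055 + 0.7676 + 0.7190 = 8.9159
CE = e^8.9159 ≈ 7449.48

$7,449.48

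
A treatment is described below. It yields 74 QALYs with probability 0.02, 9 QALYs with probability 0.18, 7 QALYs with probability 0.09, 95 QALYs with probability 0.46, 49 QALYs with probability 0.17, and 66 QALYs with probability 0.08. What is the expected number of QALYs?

EV = 0.02 × 74 + 0.18 × 9 + 0.09 × 7 + 0.46 × 95 + 0.17 × 49 + 0.08 × 66 = 1.48 + 1.62 + 0.63 + 43.7 + 8.33 + 5.28 = 61.04

61.04 QALYs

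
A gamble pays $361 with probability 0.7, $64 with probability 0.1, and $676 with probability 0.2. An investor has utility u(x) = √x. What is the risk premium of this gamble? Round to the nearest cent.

$21.81

E[u] = 0.7·√361 + 0.1·√64 + 0.2·√676 = 0.7·19 + 0.1·8 + 0.2·26 = 19.3
CE = (19.3)² = 372.49
Risk premium = EV − CE = 394.3 − 372.49 = 21.81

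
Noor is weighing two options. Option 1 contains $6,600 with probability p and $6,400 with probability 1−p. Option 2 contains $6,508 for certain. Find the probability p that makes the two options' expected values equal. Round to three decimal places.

p = 0.540

p·6600 + (1−p)·6400 = 6508
200p + 6400 = 6508
p = (6508 − 6400) / 200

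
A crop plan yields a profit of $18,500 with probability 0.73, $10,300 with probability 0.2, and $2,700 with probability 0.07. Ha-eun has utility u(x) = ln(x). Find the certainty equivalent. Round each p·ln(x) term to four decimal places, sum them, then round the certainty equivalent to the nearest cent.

$14,381.53

E[u] = 0.73·ln(18500) + 0.2·ln(10300) + 0.07·ln(2700) = 7.1726 + 1.8480 + 0.5531 = 9.5737
CE = e^9.5737 ≈ 14381.53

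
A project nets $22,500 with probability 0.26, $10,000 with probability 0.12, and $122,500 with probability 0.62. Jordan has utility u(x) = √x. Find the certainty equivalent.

$71,824

E[u] = 0.26·√22500 + 0.12·√10000 + 0.62·√122500 = 0.26·150 + 0.12·100 + 0.62·350 = 268
CE = (268)² = 71824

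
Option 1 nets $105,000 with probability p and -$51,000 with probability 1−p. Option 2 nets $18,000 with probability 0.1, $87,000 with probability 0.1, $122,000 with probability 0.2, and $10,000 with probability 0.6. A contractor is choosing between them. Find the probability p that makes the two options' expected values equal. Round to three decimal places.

EV(Option 2) = 0.1 × 18000 + 0.1 × 87000 + 0.2 × 122000 + 0.6 × 10000 = 1800 + 8700 + 24400 + 6000 = 40900
p·105000 + (1−p)·(-51000) = 40900
156000p − 51000 = 40900
p = (40900 + 51000) / 156000

p = 0.589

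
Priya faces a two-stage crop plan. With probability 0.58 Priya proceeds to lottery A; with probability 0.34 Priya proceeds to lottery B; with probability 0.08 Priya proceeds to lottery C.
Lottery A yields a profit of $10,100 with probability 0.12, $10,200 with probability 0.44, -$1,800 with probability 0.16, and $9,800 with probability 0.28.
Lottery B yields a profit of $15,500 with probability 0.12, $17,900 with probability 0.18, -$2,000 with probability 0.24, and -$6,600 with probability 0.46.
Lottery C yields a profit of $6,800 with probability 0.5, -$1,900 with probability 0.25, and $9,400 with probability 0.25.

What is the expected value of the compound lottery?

EV(A) = 0.12 × 10100 + 0.44 × 10200 + 0.16 × (-1800) + 0.28 × 9800 = 1212 + 4488 − 288 + 2744 = 8156
EV(B) = 0.12 × 15500 + 0.18 × 17900 + 0.24 × (-2000) + 0.46 × (-6600) = 1860 + 3222 − 480 − 3036 = 1566
EV(C) = 0.5 × 6800 + 0.25 × (-1900) + 0.25 × 9400 = 3400 − 475 + 2350 = 5275
Overall = 0.58 × 8156 + 0.34 × 1566 + 0.08 × 5275 = 4730.48 + 532.44 + 422 = 5684.92

$5,684.92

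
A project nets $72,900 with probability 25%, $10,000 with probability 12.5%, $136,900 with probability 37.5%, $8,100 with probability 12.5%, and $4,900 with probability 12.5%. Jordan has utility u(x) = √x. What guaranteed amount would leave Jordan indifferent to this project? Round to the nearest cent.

E[u] = 0.25·√72900 + 0.125·√10000 + 0.375·√136900 + 0.125·√8100 + 0.125·√4900 = 0.25·270 + 0.125·100 + 0.375·370 + 0.125·90 + 0.125·70 = 238.75
CE = (238.75)² = 57001.5625

$57,001.56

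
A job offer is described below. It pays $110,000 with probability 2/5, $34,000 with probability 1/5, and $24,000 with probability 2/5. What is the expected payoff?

EV = 2/5 × 110000 + 1/5 × 34000 + 2/5 × 24000 = 44000 + 6800 + 9600 = 60400

$60,400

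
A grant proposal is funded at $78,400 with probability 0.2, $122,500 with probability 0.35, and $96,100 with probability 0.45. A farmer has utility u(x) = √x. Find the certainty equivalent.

$101,124

E[u] = 0.2·√78400 + 0.35·√122500 + 0.45·√96100 = 0.2·280 + 0.35·350 + 0.45·310 = 318
CE = (318)² = 101124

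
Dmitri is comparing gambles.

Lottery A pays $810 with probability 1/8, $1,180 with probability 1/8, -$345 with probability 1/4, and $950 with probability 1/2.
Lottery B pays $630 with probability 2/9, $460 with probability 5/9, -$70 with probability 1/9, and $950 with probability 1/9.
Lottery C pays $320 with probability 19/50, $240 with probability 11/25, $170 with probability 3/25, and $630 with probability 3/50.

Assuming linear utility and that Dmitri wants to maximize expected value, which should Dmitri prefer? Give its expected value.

Lottery A ($637.50)

Lottery A = 1/8 × 810 + 1/8 × 1180 + 1/4 × (-345) + 1/2 × 950 = 101.25 + 147.5 − 86.25 + 475 = 637.5
Lottery B = 2/9 × 630 + 5/9 × 460 + 1/9 × (-70) + 1/9 × 950 = 140 + 255.5556 − 7.7778 + 105.5556 = 493.3333
Lottery C = 19/50 × 320 + 11/25 × 240 + 3/25 × 170 + 3/50 × 630 = 121.6 + 105.6 + 20.4 + 37.8 = 285.4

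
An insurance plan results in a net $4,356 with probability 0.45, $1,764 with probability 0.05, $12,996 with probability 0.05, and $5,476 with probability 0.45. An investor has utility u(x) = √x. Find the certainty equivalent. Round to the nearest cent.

E[u] = 0.45·√4356 + 0.05·√1764 + 0.05·√12996 + 0.45·√5476 = 0.45·66 + 0.05·42 + 0.05·114 + 0.45·74 = 70.8
CE = (70.8)² = 5012.64

$5,012.64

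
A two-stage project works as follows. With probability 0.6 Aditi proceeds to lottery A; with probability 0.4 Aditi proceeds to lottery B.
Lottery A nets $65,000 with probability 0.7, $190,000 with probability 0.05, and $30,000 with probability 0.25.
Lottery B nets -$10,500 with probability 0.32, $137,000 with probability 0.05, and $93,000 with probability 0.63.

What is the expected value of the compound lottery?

EV(A) = 0.7 × 65000 + 0.05 × 190000 + 0.25 × 30000 = 45500 + 9500 + 7500 = 62500
EV(B) = 0.32 × (-10500) + 0.05 × 137000 + 0.63 × 93000 = -3360 + 6850 + 58590 = 62080
Overall = 0.6 × 62500 + 0.4 × 62080 = 37500 + 24832 = 62332

$62,332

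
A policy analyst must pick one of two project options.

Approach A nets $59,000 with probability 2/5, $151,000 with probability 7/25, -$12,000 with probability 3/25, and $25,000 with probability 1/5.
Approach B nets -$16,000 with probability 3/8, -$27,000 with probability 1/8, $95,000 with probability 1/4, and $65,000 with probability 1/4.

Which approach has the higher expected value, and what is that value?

Approach A ($69,440)

Approach A = 2/5 × 59000 + 7/25 × 151000 + 3/25 × (-12000) + 1/5 × 25000 = 23600 + 42280 − 1440 + 5000 = 69440
Approach B = 3/8 × (-16000) + 1/8 × (-27000) + 1/4 × 95000 + 1/4 × 65000 = -6000 − 3375 + 23750 + 16250 = 30625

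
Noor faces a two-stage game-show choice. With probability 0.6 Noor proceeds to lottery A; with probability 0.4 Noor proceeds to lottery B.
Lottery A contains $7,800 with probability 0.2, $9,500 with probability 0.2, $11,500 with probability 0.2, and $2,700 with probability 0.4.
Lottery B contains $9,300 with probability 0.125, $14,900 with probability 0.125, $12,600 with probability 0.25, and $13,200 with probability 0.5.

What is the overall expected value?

$9,214

EV(A) = 0.2 × 7800 + 0.2 × 9500 + 0.2 × 11500 + 0.4 × 2700 = 1560 + 1900 + 2300 + 1080 = 6840
EV(B) = 0.125 × 9300 + 0.125 × 14900 + 0.25 × 12600 + 0.5 × 13200 = 1162.5 + 1862.5 + 3150 + 6600 = 12775
Overall = 0.6 × 6840 + 0.4 × 12775 = 4104 + 5110 = 9214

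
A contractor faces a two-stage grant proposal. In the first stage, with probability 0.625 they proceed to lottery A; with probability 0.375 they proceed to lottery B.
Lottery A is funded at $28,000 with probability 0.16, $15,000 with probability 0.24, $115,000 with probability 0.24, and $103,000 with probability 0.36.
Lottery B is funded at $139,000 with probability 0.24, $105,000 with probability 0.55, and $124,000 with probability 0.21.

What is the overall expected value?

$89,406.25

EV(A) = 0.16 × 28000 + 0.24 × 15000 + 0.24 × 115000 + 0.36 × 103000 = 4480 + 3600 + 27600 + 37080 = 72760
EV(B) = 0.24 × 139000 + 0.55 × 105000 + 0.21 × 124000 = 33360 + 57750 + 26040 = 117150
Overall = 0.625 × 72760 + 0.375 × 117150 = 45475 + 43931.25 = 89406.25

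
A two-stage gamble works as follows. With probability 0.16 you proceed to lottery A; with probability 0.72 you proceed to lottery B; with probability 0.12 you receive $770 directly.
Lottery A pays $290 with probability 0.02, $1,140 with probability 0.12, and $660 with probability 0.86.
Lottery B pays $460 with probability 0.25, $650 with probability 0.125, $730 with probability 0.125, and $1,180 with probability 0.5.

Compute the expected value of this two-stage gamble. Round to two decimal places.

EV(A) = 0.02 × 290 + 0.12 × 1140 + 0.86 × 660 = 5.8 + 136.8 + 567.6 = 710.2
EV(B) = 0.25 × 460 + 0.125 × 650 + 0.125 × 730 + 0.5 × 1180 = 115 + 81.25 + 91.25 + 590 = 877.5
Branch C: 770 (certain)
Overall = 0.16 × 710.2 + 0.72 × 877.5 + 0.12 × 770 = 113.632 + 631.8 + 92.4 = 837.832

$837.83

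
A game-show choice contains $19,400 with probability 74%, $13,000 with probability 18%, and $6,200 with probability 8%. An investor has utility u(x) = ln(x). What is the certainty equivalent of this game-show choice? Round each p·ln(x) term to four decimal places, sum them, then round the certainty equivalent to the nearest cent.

$16,476.66

E[u] = 0.74·ln(19400) + 0.18·ln(13000) + 0.08·ln(6200) = 7.3060 + 1.7051 + 0.6986 = 9.7097
CE = e^9.7097 ≈ 16476.66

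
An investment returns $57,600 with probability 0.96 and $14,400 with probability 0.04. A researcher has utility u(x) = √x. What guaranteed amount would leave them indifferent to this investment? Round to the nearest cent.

$55,319.04

E[u] = 0.96·√57600 + 0.04·√14400 = 0.96·240 + 0.04·120 = 235.2
CE = (235.2)² = 55319.04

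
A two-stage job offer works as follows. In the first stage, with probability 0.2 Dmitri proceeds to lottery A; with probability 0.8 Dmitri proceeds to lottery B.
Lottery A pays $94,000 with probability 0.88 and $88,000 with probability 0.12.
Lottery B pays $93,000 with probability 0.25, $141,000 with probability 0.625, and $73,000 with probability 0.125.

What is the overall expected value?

$115,056

EV(A) = 0.88 × 94000 + 0.12 × 88000 = 82720 + 10560 = 93280
EV(B) = 0.25 × 93000 + 0.625 × 141000 + 0.125 × 73000 = 23250 + 88125 + 9125 = 120500
Overall = 0.2 × 93280 + 0.8 × 120500 = 18656 + 96400 = 115056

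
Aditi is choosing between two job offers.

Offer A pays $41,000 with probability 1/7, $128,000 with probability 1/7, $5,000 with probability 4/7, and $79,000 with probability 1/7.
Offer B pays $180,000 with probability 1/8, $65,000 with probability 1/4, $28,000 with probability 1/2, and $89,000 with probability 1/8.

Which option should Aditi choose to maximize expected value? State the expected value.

Offer B ($63,875)

Offer A = 1/7 × 41000 + 1/7 × 128000 + 4/7 × 5000 + 1/7 × 79000 = 5857.1429 + 18285.7143 + 2857.1429 + 11285.7143 = 38285.7143
Offer B = 1/8 × 180000 + 1/4 × 65000 + 1/2 × 28000 + 1/8 × 89000 = 22500 + 16250 + 14000 + 11125 = 63875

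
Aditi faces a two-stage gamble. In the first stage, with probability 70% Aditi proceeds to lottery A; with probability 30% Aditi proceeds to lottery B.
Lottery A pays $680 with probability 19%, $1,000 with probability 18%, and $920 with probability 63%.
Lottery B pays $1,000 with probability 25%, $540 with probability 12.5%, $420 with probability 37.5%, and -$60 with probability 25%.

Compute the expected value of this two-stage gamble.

$760.16

EV(A) = 0.19 × 680 + 0.18 × 1000 + 0.63 × 920 = 129.2 + 180 + 579.6 = 888.8
EV(B) = 0.25 × 1000 + 0.125 × 540 + 0.375 × 420 + 0.25 × (-60) = 250 + 67.5 + 157.5 − 15 = 460
Overall = 0.7 × 888.8 + 0.3 × 460 = 622.16 + 138 = 760.16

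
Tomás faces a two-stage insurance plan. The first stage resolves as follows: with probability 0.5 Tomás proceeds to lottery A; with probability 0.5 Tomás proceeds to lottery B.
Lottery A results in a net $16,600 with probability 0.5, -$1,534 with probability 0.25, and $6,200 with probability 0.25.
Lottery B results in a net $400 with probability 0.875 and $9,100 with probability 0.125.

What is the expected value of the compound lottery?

$5,477

EV(A) = 0.5 × 16600 + 0.25 × (-1534) + 0.25 × 6200 = 8300 − 383.5 + 1550 = 9466.5
EV(B) = 0.875 × 400 + 0.125 × 9100 = 350 + 1137.5 = 1487.5
Overall = 0.5 × 9466.5 + 0.5 × 1487.5 = 4733.25 + 743.75 = 5477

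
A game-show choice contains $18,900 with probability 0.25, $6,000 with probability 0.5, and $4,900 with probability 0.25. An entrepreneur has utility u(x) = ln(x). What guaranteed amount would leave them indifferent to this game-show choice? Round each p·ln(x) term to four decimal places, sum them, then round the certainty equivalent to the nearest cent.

$7,598.45

E[u] = 0.25·ln(18900) + 0.5·ln(6000) + 0.25·ln(4900) = 2.4617 + 4.3498 + 2.1242 = 8.9357
CE = e^8.9357 ≈ 7598.45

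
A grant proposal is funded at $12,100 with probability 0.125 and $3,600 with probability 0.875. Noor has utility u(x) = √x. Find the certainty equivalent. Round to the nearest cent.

E[u] = 0.125·√12100 + 0.875·√3600 = 0.125·110 + 0.875·60 = 66.25
CE = (66.25)² = 4389.0625

$4,389.06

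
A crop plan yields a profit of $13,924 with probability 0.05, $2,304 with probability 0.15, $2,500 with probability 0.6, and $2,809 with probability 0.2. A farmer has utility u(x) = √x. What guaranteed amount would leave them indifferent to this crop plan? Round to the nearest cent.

$2,883.69

E[u] = 0.05·√13924 + 0.15·√2304 + 0.6·√2500 + 0.2·√2809 = 0.05·118 + 0.15·48 + 0.6·50 + 0.2·53 = 53.7
CE = (53.7)² = 2883.69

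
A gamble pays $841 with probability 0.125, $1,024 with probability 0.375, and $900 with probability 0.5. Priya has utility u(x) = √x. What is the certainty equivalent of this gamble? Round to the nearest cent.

E[u] = 0.125·√841 + 0.375·√1024 + 0.5·√900 = 0.125·29 + 0.375·32 + 0.5·30 = 30.625
CE = (30.625)² = 937.890625

$937.89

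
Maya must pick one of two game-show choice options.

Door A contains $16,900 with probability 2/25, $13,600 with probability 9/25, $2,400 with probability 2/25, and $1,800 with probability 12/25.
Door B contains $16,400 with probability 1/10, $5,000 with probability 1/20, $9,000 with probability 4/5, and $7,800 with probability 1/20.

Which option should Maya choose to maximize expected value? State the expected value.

Door B ($9,480)

Door A = 2/25 × 16900 + 9/25 × 13600 + 2/25 × 2400 + 12/25 × 1800 = 1352 + 4896 + 192 + 864 = 7304
Door B = 1/10 × 16400 + 1/20 × 5000 + 4/5 × 9000 + 1/20 × 7800 = 1640 + 250 + 7200 + 390 = 9480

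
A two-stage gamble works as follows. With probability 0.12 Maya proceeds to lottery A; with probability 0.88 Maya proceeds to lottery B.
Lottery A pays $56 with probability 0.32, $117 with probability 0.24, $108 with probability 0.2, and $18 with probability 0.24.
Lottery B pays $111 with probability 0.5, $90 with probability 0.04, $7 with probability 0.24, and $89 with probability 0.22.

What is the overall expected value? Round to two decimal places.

$79.35

EV(A) = 0.32 × 56 + 0.24 × 117 + 0.2 × 108 + 0.24 × 18 = 17.92 + 28.08 + 21.6 + 4.32 = 71.92
EV(B) = 0.5 × 111 + 0.04 × 90 + 0.24 × 7 + 0.22 × 89 = 55.5 + 3.6 + 1.68 + 19.58 = 80.36
Overall = 0.12 × 71.92 + 0.88 × 80.36 = 8.6304 + 70.7168 = 79.3472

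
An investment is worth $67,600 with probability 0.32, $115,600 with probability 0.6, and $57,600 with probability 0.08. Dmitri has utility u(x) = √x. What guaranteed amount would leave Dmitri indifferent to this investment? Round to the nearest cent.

E[u] = 0.32·√67600 + 0.6·√115600 + 0.08·√57600 = 0.32·260 + 0.6·340 + 0.08·240 = 306.4
CE = (306.4)² = 93880.96

$93,880.96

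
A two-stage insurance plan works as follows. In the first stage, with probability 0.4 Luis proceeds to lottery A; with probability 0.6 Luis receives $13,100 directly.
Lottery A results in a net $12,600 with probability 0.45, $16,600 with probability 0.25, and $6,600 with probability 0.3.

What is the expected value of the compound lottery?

EV(A) = 0.45 × 12600 + 0.25 × 16600 + 0.3 × 6600 = 5670 + 4150 + 1980 = 11800
Branch B: 13100 (certain)
Overall = 0.4 × 11800 + 0.6 × 13100 = 4720 + 7860 = 12580

$12,580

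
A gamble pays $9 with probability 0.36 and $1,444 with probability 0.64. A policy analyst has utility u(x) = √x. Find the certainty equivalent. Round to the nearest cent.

E[u] = 0.36·√9 + 0.64·√1444 = 0.36·3 + 0.64·38 = 25.4
CE = (25.4)² = 645.16

$645.16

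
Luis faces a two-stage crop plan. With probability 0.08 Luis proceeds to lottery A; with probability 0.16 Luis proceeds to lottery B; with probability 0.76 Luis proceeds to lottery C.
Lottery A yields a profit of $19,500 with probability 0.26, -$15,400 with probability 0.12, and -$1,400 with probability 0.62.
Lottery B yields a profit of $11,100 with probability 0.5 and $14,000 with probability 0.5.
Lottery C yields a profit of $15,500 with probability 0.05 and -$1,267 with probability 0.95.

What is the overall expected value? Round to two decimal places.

$1,870.55

EV(A) = 0.26 × 19500 + 0.12 × (-15400) + 0.62 × (-1400) = 5070 − 1848 − 868 = 2354
EV(B) = 0.5 × 11100 + 0.5 × 14000 = 5550 + 7000 = 12550
EV(C) = 0.05 × 15500 + 0.95 × (-1267) = 775 − 1203.65 = -428.65
Overall = 0.08 × 2354 + 0.16 × 12550 + 0.76 × (-428.65) = 188.32 + 2008 − 325.774 = 1870.546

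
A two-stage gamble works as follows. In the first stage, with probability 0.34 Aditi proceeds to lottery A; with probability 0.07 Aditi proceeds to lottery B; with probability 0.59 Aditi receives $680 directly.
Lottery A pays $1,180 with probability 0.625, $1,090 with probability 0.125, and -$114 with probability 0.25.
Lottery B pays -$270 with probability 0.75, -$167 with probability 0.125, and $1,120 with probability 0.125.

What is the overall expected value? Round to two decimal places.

$682.75

EV(A) = 0.625 × 1180 + 0.125 × 1090 + 0.25 × (-114) = 737.5 + 136.25 − 28.5 = 845.25
EV(B) = 0.75 × (-270) + 0.125 × (-167) + 0.125 × 1120 = -202.5 − 20.875 + 140 = -83.375
Branch C: 680 (certain)
Overall = 0.34 × 845.25 + 0.07 × (-83.375) + 0.59 × 680 = 287.385 − 5.83625 + 401.2 = 682.74875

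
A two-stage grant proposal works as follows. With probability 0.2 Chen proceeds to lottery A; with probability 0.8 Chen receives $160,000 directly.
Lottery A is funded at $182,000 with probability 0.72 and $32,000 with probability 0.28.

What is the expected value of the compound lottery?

$156,000

EV(A) = 0.72 × 182000 + 0.28 × 32000 = 131040 + 8960 = 140000
Branch B: 160000 (certain)
Overall = 0.2 × 140000 + 0.8 × 160000 = 28000 + 128000 = 156000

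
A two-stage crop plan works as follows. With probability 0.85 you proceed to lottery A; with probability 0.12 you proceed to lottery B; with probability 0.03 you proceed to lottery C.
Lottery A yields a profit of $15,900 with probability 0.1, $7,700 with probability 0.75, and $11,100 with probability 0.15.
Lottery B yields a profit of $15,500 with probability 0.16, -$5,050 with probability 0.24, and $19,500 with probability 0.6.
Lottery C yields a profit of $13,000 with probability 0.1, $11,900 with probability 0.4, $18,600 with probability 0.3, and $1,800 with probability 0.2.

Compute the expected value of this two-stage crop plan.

EV(A) = 0.1 × 15900 + 0.75 × 7700 + 0.15 × 11100 = 1590 + 5775 + 1665 = 9030
EV(B) = 0.16 × 15500 + 0.24 × (-5050) + 0.6 × 19500 = 2480 − 1212 + 11700 = 12968
EV(C) = 0.1 × 13000 + 0.4 × 11900 + 0.3 × 18600 + 0.2 × 1800 = 1300 + 4760 + 5580 + 360 = 12000
Overall = 0.85 × 9030 + 0.12 × 12968 + 0.03 × 12000 = 7675.5 + 1556.16 + 360 = 9591.66

$9,591.66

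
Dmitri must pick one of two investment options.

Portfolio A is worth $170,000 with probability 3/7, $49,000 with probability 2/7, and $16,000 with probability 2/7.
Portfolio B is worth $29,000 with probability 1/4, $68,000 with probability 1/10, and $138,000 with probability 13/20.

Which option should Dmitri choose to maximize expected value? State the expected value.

Portfolio B ($103,750)

Portfolio A = 3/7 × 170000 + 2/7 × 49000 + 2/7 × 16000 = 72857.1429 + 14000 + 4571.4286 = 91428.5714
Portfolio B = 1/4 × 29000 + 1/10 × 68000 + 13/20 × 138000 = 7250 + 6800 + 89700 = 103750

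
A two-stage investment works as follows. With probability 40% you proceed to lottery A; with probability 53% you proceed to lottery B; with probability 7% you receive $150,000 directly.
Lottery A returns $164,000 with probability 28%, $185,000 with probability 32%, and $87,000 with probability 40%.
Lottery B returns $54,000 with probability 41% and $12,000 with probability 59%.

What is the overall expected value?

EV(A) = 0.28 × 164000 + 0.32 × 185000 + 0.4 × 87000 = 45920 + 59200 + 34800 = 139920
EV(B) = 0.41 × 54000 + 0.59 × 12000 = 22140 + 7080 = 29220
Branch C: 150000 (certain)
Overall = 0.4 × 139920 + 0.53 × 29220 + 0.07 × 150000 = 55968 + 15486.6 + 10500 = 81954.6

$81,954.60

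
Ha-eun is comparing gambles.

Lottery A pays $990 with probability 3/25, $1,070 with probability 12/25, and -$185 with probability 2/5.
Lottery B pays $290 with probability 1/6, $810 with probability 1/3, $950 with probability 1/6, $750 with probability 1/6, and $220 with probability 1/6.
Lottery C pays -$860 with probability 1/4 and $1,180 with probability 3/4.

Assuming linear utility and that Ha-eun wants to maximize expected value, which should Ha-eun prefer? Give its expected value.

Lottery C ($670)

Lottery A = 3/25 × 990 + 12/25 × 1070 + 2/5 × (-185) = 118.8 + 513.6 − 74 = 558.4
Lottery B = 1/6 × 290 + 1/3 × 810 + 1/6 × 950 + 1/6 × 750 + 1/6 × 220 = 48.3333 + 270 + 158.3333 + 125 + 36.6667 = 638.3333
Lottery C = 1/4 × (-860) + 3/4 × 1180 = -215 + 885 = 670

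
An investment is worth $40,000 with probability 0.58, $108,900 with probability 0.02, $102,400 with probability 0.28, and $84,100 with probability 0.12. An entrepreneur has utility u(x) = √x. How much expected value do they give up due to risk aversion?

E[u] = 0.58·√40000 + 0.02·√108900 + 0.28·√102400 + 0.12·√84100 = 0.58·200 + 0.02·330 + 0.28·320 + 0.12·290 = 247
CE = (247)² = 61009
Risk premium = EV − CE = 64142 − 61009 = 3133

$3,133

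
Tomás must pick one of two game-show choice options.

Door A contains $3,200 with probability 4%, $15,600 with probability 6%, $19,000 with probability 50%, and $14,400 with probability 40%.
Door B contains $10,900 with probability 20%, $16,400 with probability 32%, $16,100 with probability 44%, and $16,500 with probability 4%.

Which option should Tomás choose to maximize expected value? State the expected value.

Door A ($16,324)

Door A = 0.04 × 3200 + 0.06 × 15600 + 0.5 × 19000 + 0.4 × 14400 = 128 + 936 + 9500 + 5760 = 16324
Door B = 0.2 × 10900 + 0.32 × 16400 + 0.44 × 16100 + 0.04 × 16500 = 2180 + 5248 + 7084 + 660 = 15172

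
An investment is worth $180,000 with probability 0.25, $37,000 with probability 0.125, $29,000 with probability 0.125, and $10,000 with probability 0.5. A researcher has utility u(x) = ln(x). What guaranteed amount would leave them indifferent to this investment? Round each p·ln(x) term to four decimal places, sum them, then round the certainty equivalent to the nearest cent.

$27,711.42

E[u] = 0.25·ln(180000) + 0.125·ln(37000) + 0.125·ln(29000) + 0.5·ln(10000) = 3.0252 + 1.3148 + 1.2844 + 4.6052 = 10.2296
CE = e^10.2296 ≈ 27711.42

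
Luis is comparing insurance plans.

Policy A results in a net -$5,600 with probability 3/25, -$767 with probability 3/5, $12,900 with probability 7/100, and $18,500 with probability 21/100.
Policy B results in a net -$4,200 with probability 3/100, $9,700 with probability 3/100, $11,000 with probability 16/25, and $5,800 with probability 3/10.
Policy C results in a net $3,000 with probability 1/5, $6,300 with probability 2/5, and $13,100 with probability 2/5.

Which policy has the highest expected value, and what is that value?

Policy B ($8,945)

Policy A = 3/25 × (-5600) + 3/5 × (-767) + 7/100 × 12900 + 21/100 × 18500 = -672 − 460.2 + 903 + 3885 = 3655.8
Policy B = 3/100 × (-4200) + 3/100 × 9700 + 16/25 × 11000 + 3/10 × 5800 = -126 + 291 + 7040 + 1740 = 8945
Policy C = 1/5 × 3000 + 2/5 × 6300 + 2/5 × 13100 = 600 + 2520 + 5240 = 8360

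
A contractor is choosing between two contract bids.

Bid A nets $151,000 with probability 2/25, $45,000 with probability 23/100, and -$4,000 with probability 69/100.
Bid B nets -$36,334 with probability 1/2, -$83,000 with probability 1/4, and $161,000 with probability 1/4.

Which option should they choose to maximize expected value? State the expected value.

Bid A = 2/25 × 151000 + 23/100 × 45000 + 69/100 × (-4000) = 12080 + 10350 − 2760 = 19670
Bid B = 1/2 × (-36334) + 1/4 × (-83000) + 1/4 × 161000 = -18167 − 20750 + 40250 = 1333

Bid A ($19,670)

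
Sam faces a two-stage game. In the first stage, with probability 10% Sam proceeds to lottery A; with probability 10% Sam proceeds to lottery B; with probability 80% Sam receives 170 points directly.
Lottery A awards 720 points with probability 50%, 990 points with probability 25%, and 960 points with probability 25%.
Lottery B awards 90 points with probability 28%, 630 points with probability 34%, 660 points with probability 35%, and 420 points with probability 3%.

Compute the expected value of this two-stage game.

EV(A) = 0.5 × 720 + 0.25 × 990 + 0.25 × 960 = 360 + 247.5 + 240 = 847.5
EV(B) = 0.28 × 90 + 0.34 × 630 + 0.35 × 660 + 0.03 × 420 = 25.2 + 214.2 + 231 + 12.6 = 483
Branch C: 170 (certain)
Overall = 0.1 × 847.5 + 0.1 × 483 + 0.8 × 170 = 84.75 + 48.3 + 136 = 269.05

269.05 points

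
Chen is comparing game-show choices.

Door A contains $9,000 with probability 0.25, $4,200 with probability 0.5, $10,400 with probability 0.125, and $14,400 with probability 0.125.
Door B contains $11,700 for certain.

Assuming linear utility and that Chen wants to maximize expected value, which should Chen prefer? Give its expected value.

Door A = 0.25 × 9000 + 0.5 × 4200 + 0.125 × 10400 + 0.125 × 14400 = 2250 + 2100 + 1300 + 1800 = 7450
Door B: 11700 (certain)

Door B ($11,700)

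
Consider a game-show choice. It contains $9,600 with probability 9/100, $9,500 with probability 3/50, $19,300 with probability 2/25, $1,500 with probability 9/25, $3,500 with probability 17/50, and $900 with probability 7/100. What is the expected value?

EV = 9/100 × 9600 + 3/50 × 9500 + 2/25 × 19300 + 9/25 × 1500 + 17/50 × 3500 + 7/100 × 900 = 864 + 570 + 1544 + 540 + 1190 + 63 = 4771

$4,771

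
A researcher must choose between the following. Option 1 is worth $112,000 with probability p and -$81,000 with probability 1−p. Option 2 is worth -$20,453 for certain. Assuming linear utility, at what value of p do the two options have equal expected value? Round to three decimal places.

p·112000 + (1−p)·(-81000) = -20453
193000p − 81000 = -20453
p = (-20453 + 81000) / 193000

p = 0.314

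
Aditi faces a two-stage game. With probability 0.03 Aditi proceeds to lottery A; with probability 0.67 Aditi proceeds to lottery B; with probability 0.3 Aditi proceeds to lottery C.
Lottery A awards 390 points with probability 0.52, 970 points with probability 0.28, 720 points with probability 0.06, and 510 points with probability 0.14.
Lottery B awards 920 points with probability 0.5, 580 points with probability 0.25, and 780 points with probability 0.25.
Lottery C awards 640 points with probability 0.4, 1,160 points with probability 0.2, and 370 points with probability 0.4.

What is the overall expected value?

EV(A) = 0.52 × 390 + 0.28 × 970 + 0.06 × 720 + 0.14 × 510 = 202.8 + 271.6 + 43.2 + 71.4 = 589
EV(B) = 0.5 × 920 + 0.25 × 580 + 0.25 × 780 = 460 + 145 + 195 = 800
EV(C) = 0.4 × 640 + 0.2 × 1160 + 0.4 × 370 = 256 + 232 + 148 = 636
Overall = 0.03 × 589 + 0.67 × 800 + 0.3 × 636 = 17.67 + 536 + 190.8 = 744.47

744.47 points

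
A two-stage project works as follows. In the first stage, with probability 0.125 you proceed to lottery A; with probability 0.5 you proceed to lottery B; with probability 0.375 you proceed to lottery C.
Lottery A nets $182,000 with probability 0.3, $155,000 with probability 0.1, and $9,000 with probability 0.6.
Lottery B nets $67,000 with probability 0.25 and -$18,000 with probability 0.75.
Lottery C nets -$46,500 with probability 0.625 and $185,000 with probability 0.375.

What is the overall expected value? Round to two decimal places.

$26,179.69

EV(A) = 0.3 × 182000 + 0.1 × 155000 + 0.6 × 9000 = 54600 + 15500 + 5400 = 75500
EV(B) = 0.25 × 67000 + 0.75 × (-18000) = 16750 − 13500 = 3250
EV(C) = 0.625 × (-46500) + 0.375 × 185000 = -29062.5 + 69375 = 40312.5
Overall = 0.125 × 75500 + 0.5 × 3250 + 0.375 × 40312.5 = 9437.5 + 1625 + 15117.1875 = 26179.6875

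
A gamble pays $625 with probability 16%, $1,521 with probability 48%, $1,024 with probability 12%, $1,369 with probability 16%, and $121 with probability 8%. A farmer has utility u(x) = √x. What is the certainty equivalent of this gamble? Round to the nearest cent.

$1,112.89

E[u] = 0.16·√625 + 0.48·√1521 + 0.12·√1024 + 0.16·√1369 + 0.08·√121 = 0.16·25 + 0.48·39 + 0.12·32 + 0.16·37 + 0.08·11 = 33.36
CE = (33.36)² = 1112.8896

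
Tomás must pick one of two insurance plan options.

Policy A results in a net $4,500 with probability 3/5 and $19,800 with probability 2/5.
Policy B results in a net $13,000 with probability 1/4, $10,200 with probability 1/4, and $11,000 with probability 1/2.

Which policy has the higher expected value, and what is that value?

Policy A = 3/5 × 4500 + 2/5 × 19800 = 2700 + 7920 = 10620
Policy B = 1/4 × 13000 + 1/4 × 10200 + 1/2 × 11000 = 3250 + 2550 + 5500 = 11300

Policy B ($11,300)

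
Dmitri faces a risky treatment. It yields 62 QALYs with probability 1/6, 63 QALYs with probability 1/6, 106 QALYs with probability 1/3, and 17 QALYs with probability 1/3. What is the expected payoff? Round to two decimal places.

EV = 1/6 × 62 + 1/6 × 63 + 1/3 × 106 + 1/3 × 17 = 10.3333 + 10.5 + 35.3333 + 5.6667 = 61.8333

61.83 QALYs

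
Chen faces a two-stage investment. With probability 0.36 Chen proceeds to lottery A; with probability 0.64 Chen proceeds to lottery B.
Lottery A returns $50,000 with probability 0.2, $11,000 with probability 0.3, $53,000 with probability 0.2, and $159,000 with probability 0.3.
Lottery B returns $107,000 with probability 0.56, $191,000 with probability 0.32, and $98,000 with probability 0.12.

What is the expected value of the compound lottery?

$110,768

EV(A) = 0.2 × 50000 + 0.3 × 11000 + 0.2 × 53000 + 0.3 × 159000 = 10000 + 3300 + 10600 + 47700 = 71600
EV(B) = 0.56 × 107000 + 0.32 × 191000 + 0.12 × 98000 = 59920 + 61120 + 11760 = 132800
Overall = 0.36 × 71600 + 0.64 × 132800 = 25776 + 84992 = 110768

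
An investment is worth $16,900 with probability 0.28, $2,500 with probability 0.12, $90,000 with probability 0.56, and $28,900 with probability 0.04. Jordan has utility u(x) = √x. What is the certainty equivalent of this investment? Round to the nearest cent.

E[u] = 0.28·√16900 + 0.12·√2500 + 0.56·√90000 + 0.04·√28900 = 0.28·130 + 0.12·50 + 0.56·300 + 0.04·170 = 217.2
CE = (217.2)² = 47175.84

$47,175.84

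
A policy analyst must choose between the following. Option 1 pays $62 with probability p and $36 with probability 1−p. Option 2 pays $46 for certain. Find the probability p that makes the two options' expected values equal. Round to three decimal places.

p·62 + (1−p)·36 = 46
26p + 36 = 46
p = (46 − 36) / 26

p = 0.385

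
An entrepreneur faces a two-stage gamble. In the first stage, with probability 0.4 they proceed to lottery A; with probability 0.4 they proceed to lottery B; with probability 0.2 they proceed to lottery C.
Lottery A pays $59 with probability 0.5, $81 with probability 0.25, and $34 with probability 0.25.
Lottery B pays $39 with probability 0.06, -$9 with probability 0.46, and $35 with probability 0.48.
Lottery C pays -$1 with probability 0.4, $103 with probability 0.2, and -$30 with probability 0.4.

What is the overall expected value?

$30.94

EV(A) = 0.5 × 59 + 0.25 × 81 + 0.25 × 34 = 29.5 + 20.25 + 8.5 = 58.25
EV(B) = 0.06 × 39 + 0.46 × (-9) + 0.48 × 35 = 2.34 − 4.14 + 16.8 = 15
EV(C) = 0.4 × (-1) + 0.2 × 103 + 0.4 × (-30) = -0.4 + 20.6 − 12 = 8.2
Overall = 0.4 × 58.25 + 0.4 × 15 + 0.2 × 8.2 = 23.3 + 6 + 1.64 = 30.94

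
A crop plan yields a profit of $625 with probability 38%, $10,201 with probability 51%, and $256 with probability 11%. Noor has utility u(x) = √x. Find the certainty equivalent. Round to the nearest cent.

E[u] = 0.38·√625 + 0.51·√10201 + 0.11·√256 = 0.38·25 + 0.51·101 + 0.11·16 = 62.77
CE = (62.77)² = 3940.0729

$3,940.07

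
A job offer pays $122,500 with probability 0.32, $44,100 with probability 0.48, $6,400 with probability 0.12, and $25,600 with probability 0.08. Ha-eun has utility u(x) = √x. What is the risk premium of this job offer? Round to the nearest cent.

$7,864.96

E[u] = 0.32·√122500 + 0.48·√44100 + 0.12·√6400 + 0.08·√25600 = 0.32·350 + 0.48·210 + 0.12·80 + 0.08·160 = 235.2
CE = (235.2)² = 55319.04
Risk premium = EV − CE = 63184 − 55319.04 = 7864.96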